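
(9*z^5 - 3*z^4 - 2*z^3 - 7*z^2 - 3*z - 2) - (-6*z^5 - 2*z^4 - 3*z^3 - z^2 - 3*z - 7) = 15*z^5 - z^4 + z^3 - 6*z^2 + 5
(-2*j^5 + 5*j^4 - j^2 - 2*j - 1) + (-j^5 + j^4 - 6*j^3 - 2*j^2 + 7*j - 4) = -3*j^5 + 6*j^4 - 6*j^3 - 3*j^2 + 5*j - 5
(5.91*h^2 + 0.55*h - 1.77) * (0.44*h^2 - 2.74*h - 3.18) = 2.6004*h^4 - 15.9514*h^3 - 21.0796*h^2 + 3.1008*h + 5.6286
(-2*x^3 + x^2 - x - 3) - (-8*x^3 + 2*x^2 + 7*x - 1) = 6*x^3 - x^2 - 8*x - 2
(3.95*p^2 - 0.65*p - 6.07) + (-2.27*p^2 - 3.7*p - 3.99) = 1.68*p^2 - 4.35*p - 10.06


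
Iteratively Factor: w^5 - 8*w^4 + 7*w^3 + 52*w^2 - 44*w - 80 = (w + 1)*(w^4 - 9*w^3 + 16*w^2 + 36*w - 80) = (w - 5)*(w + 1)*(w^3 - 4*w^2 - 4*w + 16) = (w - 5)*(w + 1)*(w + 2)*(w^2 - 6*w + 8) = (w - 5)*(w - 4)*(w + 1)*(w + 2)*(w - 2)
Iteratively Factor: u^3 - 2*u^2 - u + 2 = (u + 1)*(u^2 - 3*u + 2) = (u - 1)*(u + 1)*(u - 2)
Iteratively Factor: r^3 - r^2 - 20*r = (r - 5)*(r^2 + 4*r) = r*(r - 5)*(r + 4)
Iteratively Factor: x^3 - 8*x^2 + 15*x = (x - 3)*(x^2 - 5*x) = x*(x - 3)*(x - 5)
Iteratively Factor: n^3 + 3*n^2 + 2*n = (n + 2)*(n^2 + n) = n*(n + 2)*(n + 1)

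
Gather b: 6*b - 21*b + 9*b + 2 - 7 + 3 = -6*b - 2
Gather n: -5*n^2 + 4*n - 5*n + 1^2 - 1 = -5*n^2 - n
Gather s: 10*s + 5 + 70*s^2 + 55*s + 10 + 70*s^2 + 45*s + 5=140*s^2 + 110*s + 20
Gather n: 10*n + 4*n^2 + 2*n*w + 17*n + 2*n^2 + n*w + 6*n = 6*n^2 + n*(3*w + 33)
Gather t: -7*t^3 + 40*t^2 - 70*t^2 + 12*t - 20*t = -7*t^3 - 30*t^2 - 8*t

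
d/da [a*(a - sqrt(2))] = 2*a - sqrt(2)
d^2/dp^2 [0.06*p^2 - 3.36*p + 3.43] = 0.120000000000000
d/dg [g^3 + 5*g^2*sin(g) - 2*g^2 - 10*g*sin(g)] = 5*g^2*cos(g) + 3*g^2 - 10*sqrt(2)*g*cos(g + pi/4) - 4*g - 10*sin(g)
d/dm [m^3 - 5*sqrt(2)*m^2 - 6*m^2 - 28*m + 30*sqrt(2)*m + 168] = 3*m^2 - 10*sqrt(2)*m - 12*m - 28 + 30*sqrt(2)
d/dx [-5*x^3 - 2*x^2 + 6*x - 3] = -15*x^2 - 4*x + 6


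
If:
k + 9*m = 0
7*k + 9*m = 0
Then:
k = 0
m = 0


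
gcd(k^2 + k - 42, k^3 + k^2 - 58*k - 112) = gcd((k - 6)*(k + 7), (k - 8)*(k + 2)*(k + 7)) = k + 7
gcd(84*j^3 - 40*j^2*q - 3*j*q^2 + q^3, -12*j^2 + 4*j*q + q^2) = -12*j^2 + 4*j*q + q^2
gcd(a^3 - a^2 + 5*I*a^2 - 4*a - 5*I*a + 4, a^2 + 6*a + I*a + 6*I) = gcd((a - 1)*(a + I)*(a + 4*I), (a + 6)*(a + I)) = a + I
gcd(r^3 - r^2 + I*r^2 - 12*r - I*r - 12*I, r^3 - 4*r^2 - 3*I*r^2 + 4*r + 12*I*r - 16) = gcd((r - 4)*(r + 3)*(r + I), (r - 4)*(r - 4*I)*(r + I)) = r^2 + r*(-4 + I) - 4*I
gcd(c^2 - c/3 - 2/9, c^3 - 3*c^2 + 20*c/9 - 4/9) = c - 2/3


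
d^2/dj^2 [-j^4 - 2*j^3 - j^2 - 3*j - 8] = -12*j^2 - 12*j - 2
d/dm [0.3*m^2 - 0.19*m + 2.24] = 0.6*m - 0.19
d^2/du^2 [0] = 0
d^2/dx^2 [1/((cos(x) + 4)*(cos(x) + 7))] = (-4*sin(x)^4 + 11*sin(x)^2 + 1397*cos(x)/4 - 33*cos(3*x)/4 + 179)/((cos(x) + 4)^3*(cos(x) + 7)^3)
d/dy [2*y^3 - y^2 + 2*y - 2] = 6*y^2 - 2*y + 2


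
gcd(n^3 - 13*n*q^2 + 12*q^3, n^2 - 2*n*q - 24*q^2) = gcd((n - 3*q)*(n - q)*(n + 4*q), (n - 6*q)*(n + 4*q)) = n + 4*q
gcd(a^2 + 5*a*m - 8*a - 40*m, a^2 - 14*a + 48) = a - 8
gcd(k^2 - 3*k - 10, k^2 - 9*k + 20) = k - 5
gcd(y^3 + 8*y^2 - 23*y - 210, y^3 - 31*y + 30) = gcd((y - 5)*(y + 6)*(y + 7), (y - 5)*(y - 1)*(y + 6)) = y^2 + y - 30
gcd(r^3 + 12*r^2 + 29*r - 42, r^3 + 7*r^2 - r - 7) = r^2 + 6*r - 7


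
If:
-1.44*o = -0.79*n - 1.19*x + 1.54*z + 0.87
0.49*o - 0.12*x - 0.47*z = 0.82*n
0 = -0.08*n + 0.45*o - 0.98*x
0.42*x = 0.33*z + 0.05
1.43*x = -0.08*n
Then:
No Solution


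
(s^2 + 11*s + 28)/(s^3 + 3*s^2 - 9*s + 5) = (s^2 + 11*s + 28)/(s^3 + 3*s^2 - 9*s + 5)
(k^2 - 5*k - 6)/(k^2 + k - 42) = (k + 1)/(k + 7)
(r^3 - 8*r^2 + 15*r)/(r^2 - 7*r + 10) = r*(r - 3)/(r - 2)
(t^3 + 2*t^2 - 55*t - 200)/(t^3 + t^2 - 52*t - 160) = (t + 5)/(t + 4)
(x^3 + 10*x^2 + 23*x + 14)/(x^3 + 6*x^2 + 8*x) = (x^2 + 8*x + 7)/(x*(x + 4))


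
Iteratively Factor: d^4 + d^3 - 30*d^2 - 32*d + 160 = (d - 5)*(d^3 + 6*d^2 - 32) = (d - 5)*(d - 2)*(d^2 + 8*d + 16) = (d - 5)*(d - 2)*(d + 4)*(d + 4)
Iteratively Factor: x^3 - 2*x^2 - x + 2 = (x + 1)*(x^2 - 3*x + 2) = (x - 1)*(x + 1)*(x - 2)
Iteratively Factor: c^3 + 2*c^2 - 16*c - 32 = (c + 2)*(c^2 - 16) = (c + 2)*(c + 4)*(c - 4)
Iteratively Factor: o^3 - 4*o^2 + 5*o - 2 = (o - 1)*(o^2 - 3*o + 2) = (o - 1)^2*(o - 2)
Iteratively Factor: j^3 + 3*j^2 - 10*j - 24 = (j + 2)*(j^2 + j - 12) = (j + 2)*(j + 4)*(j - 3)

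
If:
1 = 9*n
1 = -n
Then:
No Solution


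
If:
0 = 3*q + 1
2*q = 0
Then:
No Solution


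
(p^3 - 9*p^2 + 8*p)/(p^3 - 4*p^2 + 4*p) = (p^2 - 9*p + 8)/(p^2 - 4*p + 4)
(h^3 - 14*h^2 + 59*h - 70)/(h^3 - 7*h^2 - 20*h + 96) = (h^3 - 14*h^2 + 59*h - 70)/(h^3 - 7*h^2 - 20*h + 96)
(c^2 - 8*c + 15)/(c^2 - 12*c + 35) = (c - 3)/(c - 7)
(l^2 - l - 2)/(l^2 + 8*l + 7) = (l - 2)/(l + 7)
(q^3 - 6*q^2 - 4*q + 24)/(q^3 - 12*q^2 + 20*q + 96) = (q - 2)/(q - 8)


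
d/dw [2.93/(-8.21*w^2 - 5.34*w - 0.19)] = (48.1106*w + 15.6462)/(8.21*w^2 + 5.34*w + 0.19)^2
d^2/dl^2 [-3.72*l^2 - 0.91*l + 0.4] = -7.44000000000000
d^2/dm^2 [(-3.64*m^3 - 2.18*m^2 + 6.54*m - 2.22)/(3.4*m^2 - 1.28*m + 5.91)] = (1.13686837721616e-13*m^5 - 2.8421709430404e-14*m^4 + 266.586848*m^3 + 274.065552*m^2 - 1493.349624*m + 28.603932)/(39.304*m^6 - 44.3904*m^5 + 221.67048*m^4 - 156.419072*m^3 + 385.315452*m^2 - 134.123904*m + 206.425071)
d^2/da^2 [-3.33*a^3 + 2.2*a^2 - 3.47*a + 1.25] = 4.4 - 19.98*a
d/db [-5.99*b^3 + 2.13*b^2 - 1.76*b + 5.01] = -17.97*b^2 + 4.26*b - 1.76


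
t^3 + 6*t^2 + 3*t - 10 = (t - 1)*(t + 2)*(t + 5)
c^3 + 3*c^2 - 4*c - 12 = (c - 2)*(c + 2)*(c + 3)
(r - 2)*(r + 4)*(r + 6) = r^3 + 8*r^2 + 4*r - 48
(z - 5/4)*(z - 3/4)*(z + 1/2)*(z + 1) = z^4 - z^3/2 - 25*z^2/16 + 13*z/32 + 15/32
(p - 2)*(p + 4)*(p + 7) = p^3 + 9*p^2 + 6*p - 56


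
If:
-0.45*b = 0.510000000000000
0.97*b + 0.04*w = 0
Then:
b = -1.13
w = 27.48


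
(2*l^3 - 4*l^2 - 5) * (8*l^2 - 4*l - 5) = 16*l^5 - 40*l^4 + 6*l^3 - 20*l^2 + 20*l + 25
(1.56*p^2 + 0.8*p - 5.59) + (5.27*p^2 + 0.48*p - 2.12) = 6.83*p^2 + 1.28*p - 7.71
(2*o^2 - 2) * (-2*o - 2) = -4*o^3 - 4*o^2 + 4*o + 4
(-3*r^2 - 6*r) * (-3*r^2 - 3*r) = 9*r^4 + 27*r^3 + 18*r^2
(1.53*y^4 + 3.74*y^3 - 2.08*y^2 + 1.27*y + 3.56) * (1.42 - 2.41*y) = -3.6873*y^5 - 6.8408*y^4 + 10.3236*y^3 - 6.0143*y^2 - 6.7762*y + 5.0552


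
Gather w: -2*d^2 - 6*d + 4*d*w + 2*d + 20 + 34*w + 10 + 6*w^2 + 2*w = -2*d^2 - 4*d + 6*w^2 + w*(4*d + 36) + 30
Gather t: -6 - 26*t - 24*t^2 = -24*t^2 - 26*t - 6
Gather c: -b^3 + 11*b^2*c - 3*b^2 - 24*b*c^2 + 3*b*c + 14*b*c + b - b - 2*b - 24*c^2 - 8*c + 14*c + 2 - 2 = -b^3 - 3*b^2 - 2*b + c^2*(-24*b - 24) + c*(11*b^2 + 17*b + 6)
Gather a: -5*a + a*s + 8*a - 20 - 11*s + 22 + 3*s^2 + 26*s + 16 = a*(s + 3) + 3*s^2 + 15*s + 18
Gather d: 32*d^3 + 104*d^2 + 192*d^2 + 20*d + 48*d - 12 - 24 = 32*d^3 + 296*d^2 + 68*d - 36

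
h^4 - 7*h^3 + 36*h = h*(h - 6)*(h - 3)*(h + 2)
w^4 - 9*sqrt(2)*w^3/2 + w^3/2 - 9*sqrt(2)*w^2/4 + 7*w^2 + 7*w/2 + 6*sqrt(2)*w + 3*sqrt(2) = (w + 1/2)*(w - 3*sqrt(2))*(w - 2*sqrt(2))*(w + sqrt(2)/2)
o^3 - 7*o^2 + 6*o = o*(o - 6)*(o - 1)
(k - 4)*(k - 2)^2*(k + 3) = k^4 - 5*k^3 - 4*k^2 + 44*k - 48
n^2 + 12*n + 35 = (n + 5)*(n + 7)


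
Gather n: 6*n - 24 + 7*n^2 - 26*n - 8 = 7*n^2 - 20*n - 32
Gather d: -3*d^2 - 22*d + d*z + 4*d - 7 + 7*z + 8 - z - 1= -3*d^2 + d*(z - 18) + 6*z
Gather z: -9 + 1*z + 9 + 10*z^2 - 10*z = 10*z^2 - 9*z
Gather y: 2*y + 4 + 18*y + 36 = 20*y + 40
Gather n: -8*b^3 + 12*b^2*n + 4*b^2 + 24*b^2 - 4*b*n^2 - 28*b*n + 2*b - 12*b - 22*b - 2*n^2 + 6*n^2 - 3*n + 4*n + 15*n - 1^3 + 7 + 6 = -8*b^3 + 28*b^2 - 32*b + n^2*(4 - 4*b) + n*(12*b^2 - 28*b + 16) + 12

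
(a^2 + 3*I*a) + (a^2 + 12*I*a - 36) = 2*a^2 + 15*I*a - 36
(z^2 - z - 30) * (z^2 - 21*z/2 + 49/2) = z^4 - 23*z^3/2 + 5*z^2 + 581*z/2 - 735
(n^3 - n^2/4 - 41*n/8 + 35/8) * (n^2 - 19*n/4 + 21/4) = n^5 - 5*n^4 + 21*n^3/16 + 877*n^2/32 - 763*n/16 + 735/32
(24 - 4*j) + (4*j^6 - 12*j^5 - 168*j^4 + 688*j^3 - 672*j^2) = 4*j^6 - 12*j^5 - 168*j^4 + 688*j^3 - 672*j^2 - 4*j + 24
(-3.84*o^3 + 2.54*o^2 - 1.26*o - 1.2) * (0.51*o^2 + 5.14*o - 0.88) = -1.9584*o^5 - 18.4422*o^4 + 15.7922*o^3 - 9.3236*o^2 - 5.0592*o + 1.056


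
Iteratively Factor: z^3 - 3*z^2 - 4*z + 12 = (z + 2)*(z^2 - 5*z + 6) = (z - 2)*(z + 2)*(z - 3)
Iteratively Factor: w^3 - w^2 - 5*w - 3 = (w + 1)*(w^2 - 2*w - 3) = (w + 1)^2*(w - 3)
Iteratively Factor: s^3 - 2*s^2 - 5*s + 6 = (s - 1)*(s^2 - s - 6) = (s - 3)*(s - 1)*(s + 2)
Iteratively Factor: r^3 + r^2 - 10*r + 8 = (r - 1)*(r^2 + 2*r - 8) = (r - 2)*(r - 1)*(r + 4)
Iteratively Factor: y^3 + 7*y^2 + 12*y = (y + 4)*(y^2 + 3*y) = (y + 3)*(y + 4)*(y)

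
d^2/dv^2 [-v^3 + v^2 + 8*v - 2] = 2 - 6*v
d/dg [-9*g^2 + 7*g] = 7 - 18*g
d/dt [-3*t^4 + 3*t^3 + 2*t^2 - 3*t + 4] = -12*t^3 + 9*t^2 + 4*t - 3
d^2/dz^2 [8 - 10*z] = 0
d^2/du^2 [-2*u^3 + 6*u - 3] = -12*u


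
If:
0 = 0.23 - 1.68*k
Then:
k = 0.14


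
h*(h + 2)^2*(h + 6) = h^4 + 10*h^3 + 28*h^2 + 24*h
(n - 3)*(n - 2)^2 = n^3 - 7*n^2 + 16*n - 12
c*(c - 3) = c^2 - 3*c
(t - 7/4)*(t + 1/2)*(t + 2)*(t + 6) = t^4 + 27*t^3/4 + 9*t^2/8 - 22*t - 21/2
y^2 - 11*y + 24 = (y - 8)*(y - 3)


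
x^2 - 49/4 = (x - 7/2)*(x + 7/2)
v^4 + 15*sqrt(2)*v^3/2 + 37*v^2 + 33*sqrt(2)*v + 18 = (v + sqrt(2)/2)*(v + sqrt(2))*(v + 3*sqrt(2))^2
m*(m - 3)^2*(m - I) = m^4 - 6*m^3 - I*m^3 + 9*m^2 + 6*I*m^2 - 9*I*m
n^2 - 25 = (n - 5)*(n + 5)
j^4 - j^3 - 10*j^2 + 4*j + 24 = (j - 3)*(j - 2)*(j + 2)^2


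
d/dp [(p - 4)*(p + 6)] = 2*p + 2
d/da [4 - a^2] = -2*a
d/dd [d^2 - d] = 2*d - 1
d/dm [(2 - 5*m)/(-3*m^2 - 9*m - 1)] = (-15*m^2 + 12*m + 23)/(9*m^4 + 54*m^3 + 87*m^2 + 18*m + 1)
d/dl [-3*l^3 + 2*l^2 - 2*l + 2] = -9*l^2 + 4*l - 2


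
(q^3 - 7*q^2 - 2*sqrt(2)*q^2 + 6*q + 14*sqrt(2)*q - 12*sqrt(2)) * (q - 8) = q^4 - 15*q^3 - 2*sqrt(2)*q^3 + 30*sqrt(2)*q^2 + 62*q^2 - 124*sqrt(2)*q - 48*q + 96*sqrt(2)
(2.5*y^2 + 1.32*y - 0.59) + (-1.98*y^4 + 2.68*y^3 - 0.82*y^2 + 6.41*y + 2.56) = -1.98*y^4 + 2.68*y^3 + 1.68*y^2 + 7.73*y + 1.97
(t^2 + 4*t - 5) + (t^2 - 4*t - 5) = 2*t^2 - 10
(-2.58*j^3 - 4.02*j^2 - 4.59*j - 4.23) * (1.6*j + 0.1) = -4.128*j^4 - 6.69*j^3 - 7.746*j^2 - 7.227*j - 0.423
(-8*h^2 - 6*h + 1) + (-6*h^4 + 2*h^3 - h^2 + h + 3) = -6*h^4 + 2*h^3 - 9*h^2 - 5*h + 4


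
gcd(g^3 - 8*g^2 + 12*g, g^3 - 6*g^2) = g^2 - 6*g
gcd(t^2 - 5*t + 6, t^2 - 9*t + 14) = t - 2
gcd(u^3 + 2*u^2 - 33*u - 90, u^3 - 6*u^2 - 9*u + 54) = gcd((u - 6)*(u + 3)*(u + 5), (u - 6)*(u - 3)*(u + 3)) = u^2 - 3*u - 18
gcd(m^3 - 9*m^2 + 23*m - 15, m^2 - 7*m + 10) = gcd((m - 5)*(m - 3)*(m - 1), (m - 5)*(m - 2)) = m - 5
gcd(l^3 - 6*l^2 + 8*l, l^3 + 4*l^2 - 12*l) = l^2 - 2*l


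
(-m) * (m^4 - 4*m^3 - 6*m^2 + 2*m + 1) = -m^5 + 4*m^4 + 6*m^3 - 2*m^2 - m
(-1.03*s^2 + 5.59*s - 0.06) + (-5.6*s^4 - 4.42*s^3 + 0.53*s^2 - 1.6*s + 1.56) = -5.6*s^4 - 4.42*s^3 - 0.5*s^2 + 3.99*s + 1.5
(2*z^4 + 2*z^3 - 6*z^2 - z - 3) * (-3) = -6*z^4 - 6*z^3 + 18*z^2 + 3*z + 9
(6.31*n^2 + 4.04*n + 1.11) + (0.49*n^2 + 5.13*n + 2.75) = 6.8*n^2 + 9.17*n + 3.86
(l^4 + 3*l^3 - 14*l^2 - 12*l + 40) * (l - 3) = l^5 - 23*l^3 + 30*l^2 + 76*l - 120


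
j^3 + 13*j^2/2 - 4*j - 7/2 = (j - 1)*(j + 1/2)*(j + 7)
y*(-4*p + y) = -4*p*y + y^2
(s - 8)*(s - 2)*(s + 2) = s^3 - 8*s^2 - 4*s + 32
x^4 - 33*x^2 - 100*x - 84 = (x - 7)*(x + 2)^2*(x + 3)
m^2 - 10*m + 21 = (m - 7)*(m - 3)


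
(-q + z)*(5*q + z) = -5*q^2 + 4*q*z + z^2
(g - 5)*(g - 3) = g^2 - 8*g + 15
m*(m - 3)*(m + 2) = m^3 - m^2 - 6*m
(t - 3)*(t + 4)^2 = t^3 + 5*t^2 - 8*t - 48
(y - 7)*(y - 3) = y^2 - 10*y + 21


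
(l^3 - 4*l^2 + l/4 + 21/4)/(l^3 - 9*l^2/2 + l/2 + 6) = (l - 7/2)/(l - 4)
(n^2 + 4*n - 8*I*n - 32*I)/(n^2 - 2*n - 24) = (n - 8*I)/(n - 6)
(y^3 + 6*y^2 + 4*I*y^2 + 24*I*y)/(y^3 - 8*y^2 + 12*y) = (y^2 + y*(6 + 4*I) + 24*I)/(y^2 - 8*y + 12)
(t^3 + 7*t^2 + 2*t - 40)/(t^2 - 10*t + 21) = (t^3 + 7*t^2 + 2*t - 40)/(t^2 - 10*t + 21)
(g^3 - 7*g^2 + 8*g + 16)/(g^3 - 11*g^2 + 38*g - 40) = (g^2 - 3*g - 4)/(g^2 - 7*g + 10)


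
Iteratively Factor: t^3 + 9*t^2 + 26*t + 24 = (t + 3)*(t^2 + 6*t + 8) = (t + 2)*(t + 3)*(t + 4)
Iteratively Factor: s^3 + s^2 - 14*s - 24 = (s + 2)*(s^2 - s - 12) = (s - 4)*(s + 2)*(s + 3)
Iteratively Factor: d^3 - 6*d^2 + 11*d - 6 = (d - 1)*(d^2 - 5*d + 6) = (d - 2)*(d - 1)*(d - 3)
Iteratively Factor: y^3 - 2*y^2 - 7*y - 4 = (y - 4)*(y^2 + 2*y + 1) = (y - 4)*(y + 1)*(y + 1)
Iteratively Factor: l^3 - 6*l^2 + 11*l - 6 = (l - 2)*(l^2 - 4*l + 3) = (l - 2)*(l - 1)*(l - 3)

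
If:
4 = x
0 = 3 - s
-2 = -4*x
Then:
No Solution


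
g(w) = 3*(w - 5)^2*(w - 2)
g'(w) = 3*(w - 5)^2 + 3*(w - 2)*(2*w - 10) = 9*(w - 5)*(w - 3)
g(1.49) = -18.85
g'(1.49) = 47.70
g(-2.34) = -701.46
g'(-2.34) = 352.76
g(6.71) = 41.32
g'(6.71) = 57.10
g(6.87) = 51.09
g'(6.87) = 65.13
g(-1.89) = -554.00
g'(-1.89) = 303.23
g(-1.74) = -509.70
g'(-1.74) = 287.53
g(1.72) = -9.04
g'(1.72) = 37.79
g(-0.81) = -284.56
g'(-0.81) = 199.22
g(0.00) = -150.00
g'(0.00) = 135.00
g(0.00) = -150.00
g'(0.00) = 135.00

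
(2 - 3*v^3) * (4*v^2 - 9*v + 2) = -12*v^5 + 27*v^4 - 6*v^3 + 8*v^2 - 18*v + 4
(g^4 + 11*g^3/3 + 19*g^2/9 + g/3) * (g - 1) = g^5 + 8*g^4/3 - 14*g^3/9 - 16*g^2/9 - g/3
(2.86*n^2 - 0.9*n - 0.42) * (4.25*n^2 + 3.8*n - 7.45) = 12.155*n^4 + 7.043*n^3 - 26.512*n^2 + 5.109*n + 3.129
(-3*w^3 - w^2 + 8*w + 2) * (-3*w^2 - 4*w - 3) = 9*w^5 + 15*w^4 - 11*w^3 - 35*w^2 - 32*w - 6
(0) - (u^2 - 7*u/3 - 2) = -u^2 + 7*u/3 + 2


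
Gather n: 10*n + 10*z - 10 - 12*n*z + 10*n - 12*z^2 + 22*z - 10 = n*(20 - 12*z) - 12*z^2 + 32*z - 20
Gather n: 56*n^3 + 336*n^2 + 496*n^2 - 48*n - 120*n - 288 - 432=56*n^3 + 832*n^2 - 168*n - 720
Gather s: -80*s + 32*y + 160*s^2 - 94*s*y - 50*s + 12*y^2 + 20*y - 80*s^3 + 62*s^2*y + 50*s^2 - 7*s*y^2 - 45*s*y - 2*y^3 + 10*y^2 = -80*s^3 + s^2*(62*y + 210) + s*(-7*y^2 - 139*y - 130) - 2*y^3 + 22*y^2 + 52*y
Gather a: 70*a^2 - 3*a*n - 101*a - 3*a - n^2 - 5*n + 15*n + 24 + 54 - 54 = 70*a^2 + a*(-3*n - 104) - n^2 + 10*n + 24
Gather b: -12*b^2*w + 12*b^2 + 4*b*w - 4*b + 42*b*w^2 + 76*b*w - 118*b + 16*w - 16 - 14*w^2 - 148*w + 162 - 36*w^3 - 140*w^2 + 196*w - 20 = b^2*(12 - 12*w) + b*(42*w^2 + 80*w - 122) - 36*w^3 - 154*w^2 + 64*w + 126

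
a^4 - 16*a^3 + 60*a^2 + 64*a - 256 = (a - 8)^2*(a - 2)*(a + 2)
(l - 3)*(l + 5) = l^2 + 2*l - 15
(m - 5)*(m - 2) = m^2 - 7*m + 10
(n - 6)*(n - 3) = n^2 - 9*n + 18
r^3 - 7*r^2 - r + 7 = (r - 7)*(r - 1)*(r + 1)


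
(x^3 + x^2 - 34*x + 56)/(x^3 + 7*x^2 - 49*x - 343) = (x^2 - 6*x + 8)/(x^2 - 49)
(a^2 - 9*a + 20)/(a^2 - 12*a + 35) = (a - 4)/(a - 7)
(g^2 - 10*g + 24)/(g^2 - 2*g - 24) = (g - 4)/(g + 4)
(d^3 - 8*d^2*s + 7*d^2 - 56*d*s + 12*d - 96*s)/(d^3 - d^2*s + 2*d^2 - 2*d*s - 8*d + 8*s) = (-d^2 + 8*d*s - 3*d + 24*s)/(-d^2 + d*s + 2*d - 2*s)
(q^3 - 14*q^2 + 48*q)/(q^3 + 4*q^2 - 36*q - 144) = q*(q - 8)/(q^2 + 10*q + 24)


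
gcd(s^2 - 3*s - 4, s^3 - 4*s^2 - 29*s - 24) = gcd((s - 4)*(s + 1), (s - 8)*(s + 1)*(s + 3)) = s + 1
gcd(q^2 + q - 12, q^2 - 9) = q - 3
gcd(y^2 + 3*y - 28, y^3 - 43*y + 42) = y + 7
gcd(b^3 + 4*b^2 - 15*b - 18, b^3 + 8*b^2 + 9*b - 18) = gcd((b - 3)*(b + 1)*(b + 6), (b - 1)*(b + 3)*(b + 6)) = b + 6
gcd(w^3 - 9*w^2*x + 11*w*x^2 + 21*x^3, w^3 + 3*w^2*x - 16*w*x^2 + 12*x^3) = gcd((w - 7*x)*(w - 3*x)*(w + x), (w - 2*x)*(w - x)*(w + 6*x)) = 1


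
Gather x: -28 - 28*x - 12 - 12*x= -40*x - 40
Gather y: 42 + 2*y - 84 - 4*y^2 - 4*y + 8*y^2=4*y^2 - 2*y - 42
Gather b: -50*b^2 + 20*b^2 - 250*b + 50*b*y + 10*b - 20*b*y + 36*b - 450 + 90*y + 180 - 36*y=-30*b^2 + b*(30*y - 204) + 54*y - 270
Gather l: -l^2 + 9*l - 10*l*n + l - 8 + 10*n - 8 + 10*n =-l^2 + l*(10 - 10*n) + 20*n - 16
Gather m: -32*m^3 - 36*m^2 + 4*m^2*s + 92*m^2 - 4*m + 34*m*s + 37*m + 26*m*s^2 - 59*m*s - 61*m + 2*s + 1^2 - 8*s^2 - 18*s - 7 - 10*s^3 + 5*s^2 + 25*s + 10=-32*m^3 + m^2*(4*s + 56) + m*(26*s^2 - 25*s - 28) - 10*s^3 - 3*s^2 + 9*s + 4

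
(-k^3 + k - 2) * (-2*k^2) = 2*k^5 - 2*k^3 + 4*k^2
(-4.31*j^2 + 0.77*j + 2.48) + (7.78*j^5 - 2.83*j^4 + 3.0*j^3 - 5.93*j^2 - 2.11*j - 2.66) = 7.78*j^5 - 2.83*j^4 + 3.0*j^3 - 10.24*j^2 - 1.34*j - 0.18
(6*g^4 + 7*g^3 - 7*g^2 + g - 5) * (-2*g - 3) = -12*g^5 - 32*g^4 - 7*g^3 + 19*g^2 + 7*g + 15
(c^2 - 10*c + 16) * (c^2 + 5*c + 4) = c^4 - 5*c^3 - 30*c^2 + 40*c + 64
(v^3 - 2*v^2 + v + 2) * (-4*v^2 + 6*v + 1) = -4*v^5 + 14*v^4 - 15*v^3 - 4*v^2 + 13*v + 2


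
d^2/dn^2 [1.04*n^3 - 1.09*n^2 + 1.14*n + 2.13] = 6.24*n - 2.18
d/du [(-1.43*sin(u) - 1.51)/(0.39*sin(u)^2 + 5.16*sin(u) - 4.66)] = (0.5577*sin(u)^2 + 1.1778*sin(u) + 14.4554)*cos(u)/(0.1521*sin(u)^4 + 4.0248*sin(u)^3 + 22.9908*sin(u)^2 - 48.0912*sin(u) + 21.7156)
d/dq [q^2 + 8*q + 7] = 2*q + 8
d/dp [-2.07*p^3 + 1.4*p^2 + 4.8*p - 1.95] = -6.21*p^2 + 2.8*p + 4.8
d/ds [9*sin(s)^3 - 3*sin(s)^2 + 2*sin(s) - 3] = (27*sin(s)^2 - 6*sin(s) + 2)*cos(s)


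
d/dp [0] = 0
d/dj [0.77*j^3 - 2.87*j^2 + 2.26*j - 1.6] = 2.31*j^2 - 5.74*j + 2.26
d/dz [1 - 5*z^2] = -10*z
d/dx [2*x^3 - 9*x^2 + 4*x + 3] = 6*x^2 - 18*x + 4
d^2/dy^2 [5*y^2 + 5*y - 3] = 10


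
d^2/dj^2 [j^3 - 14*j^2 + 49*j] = 6*j - 28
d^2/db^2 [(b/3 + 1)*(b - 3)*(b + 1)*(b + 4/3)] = 4*b^2 + 14*b/3 - 46/9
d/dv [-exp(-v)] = exp(-v)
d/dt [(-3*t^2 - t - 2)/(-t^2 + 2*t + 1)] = (-7*t^2 - 10*t + 3)/(t^4 - 4*t^3 + 2*t^2 + 4*t + 1)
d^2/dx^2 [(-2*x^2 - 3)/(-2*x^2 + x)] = 2*(4*x^3 + 36*x^2 - 18*x + 3)/(x^3*(8*x^3 - 12*x^2 + 6*x - 1))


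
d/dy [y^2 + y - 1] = 2*y + 1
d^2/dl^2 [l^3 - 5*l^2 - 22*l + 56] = 6*l - 10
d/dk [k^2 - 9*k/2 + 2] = 2*k - 9/2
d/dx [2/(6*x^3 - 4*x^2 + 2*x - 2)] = (-9*x^2 + 4*x - 1)/(3*x^3 - 2*x^2 + x - 1)^2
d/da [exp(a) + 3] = exp(a)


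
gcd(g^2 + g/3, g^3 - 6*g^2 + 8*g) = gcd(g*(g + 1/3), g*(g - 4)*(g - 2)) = g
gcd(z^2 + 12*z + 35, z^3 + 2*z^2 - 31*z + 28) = z + 7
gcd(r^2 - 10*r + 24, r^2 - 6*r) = r - 6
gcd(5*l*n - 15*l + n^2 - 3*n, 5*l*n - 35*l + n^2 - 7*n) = 5*l + n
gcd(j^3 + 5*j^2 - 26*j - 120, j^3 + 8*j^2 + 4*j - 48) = j^2 + 10*j + 24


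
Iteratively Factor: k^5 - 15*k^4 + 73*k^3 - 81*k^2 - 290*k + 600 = (k - 5)*(k^4 - 10*k^3 + 23*k^2 + 34*k - 120) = (k - 5)*(k + 2)*(k^3 - 12*k^2 + 47*k - 60) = (k - 5)*(k - 4)*(k + 2)*(k^2 - 8*k + 15) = (k - 5)*(k - 4)*(k - 3)*(k + 2)*(k - 5)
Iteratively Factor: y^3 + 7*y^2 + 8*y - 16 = (y + 4)*(y^2 + 3*y - 4) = (y + 4)^2*(y - 1)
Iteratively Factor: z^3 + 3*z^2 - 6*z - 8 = (z + 4)*(z^2 - z - 2) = (z - 2)*(z + 4)*(z + 1)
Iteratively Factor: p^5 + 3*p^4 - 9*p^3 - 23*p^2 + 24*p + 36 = (p - 2)*(p^4 + 5*p^3 + p^2 - 21*p - 18) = (p - 2)*(p + 3)*(p^3 + 2*p^2 - 5*p - 6) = (p - 2)*(p + 3)^2*(p^2 - p - 2) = (p - 2)*(p + 1)*(p + 3)^2*(p - 2)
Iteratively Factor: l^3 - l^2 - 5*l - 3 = (l + 1)*(l^2 - 2*l - 3) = (l + 1)^2*(l - 3)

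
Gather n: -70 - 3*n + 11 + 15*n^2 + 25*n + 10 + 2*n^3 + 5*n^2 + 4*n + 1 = 2*n^3 + 20*n^2 + 26*n - 48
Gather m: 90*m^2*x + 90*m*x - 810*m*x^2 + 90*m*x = 90*m^2*x + m*(-810*x^2 + 180*x)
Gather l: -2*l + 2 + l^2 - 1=l^2 - 2*l + 1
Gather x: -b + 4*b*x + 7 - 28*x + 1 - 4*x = -b + x*(4*b - 32) + 8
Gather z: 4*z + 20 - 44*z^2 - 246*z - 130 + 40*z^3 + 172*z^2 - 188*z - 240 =40*z^3 + 128*z^2 - 430*z - 350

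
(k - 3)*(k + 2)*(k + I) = k^3 - k^2 + I*k^2 - 6*k - I*k - 6*I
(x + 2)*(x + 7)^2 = x^3 + 16*x^2 + 77*x + 98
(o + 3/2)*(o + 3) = o^2 + 9*o/2 + 9/2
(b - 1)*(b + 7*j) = b^2 + 7*b*j - b - 7*j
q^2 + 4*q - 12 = (q - 2)*(q + 6)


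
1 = 1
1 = 1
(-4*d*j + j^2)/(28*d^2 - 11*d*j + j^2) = -j/(7*d - j)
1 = 1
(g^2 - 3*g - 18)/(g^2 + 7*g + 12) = (g - 6)/(g + 4)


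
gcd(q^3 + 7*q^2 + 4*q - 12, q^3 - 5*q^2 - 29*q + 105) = 1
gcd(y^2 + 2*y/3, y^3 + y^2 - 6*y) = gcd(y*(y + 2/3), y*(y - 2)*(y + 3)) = y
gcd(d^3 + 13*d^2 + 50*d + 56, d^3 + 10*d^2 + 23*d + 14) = d^2 + 9*d + 14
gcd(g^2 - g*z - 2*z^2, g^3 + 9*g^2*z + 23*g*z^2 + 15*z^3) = g + z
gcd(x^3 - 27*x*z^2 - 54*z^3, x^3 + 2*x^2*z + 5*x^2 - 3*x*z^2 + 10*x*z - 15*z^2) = x + 3*z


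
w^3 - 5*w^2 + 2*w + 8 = (w - 4)*(w - 2)*(w + 1)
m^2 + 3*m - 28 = (m - 4)*(m + 7)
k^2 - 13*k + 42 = (k - 7)*(k - 6)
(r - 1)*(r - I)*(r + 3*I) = r^3 - r^2 + 2*I*r^2 + 3*r - 2*I*r - 3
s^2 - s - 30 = (s - 6)*(s + 5)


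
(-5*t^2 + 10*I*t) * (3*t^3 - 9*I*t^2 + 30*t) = -15*t^5 + 75*I*t^4 - 60*t^3 + 300*I*t^2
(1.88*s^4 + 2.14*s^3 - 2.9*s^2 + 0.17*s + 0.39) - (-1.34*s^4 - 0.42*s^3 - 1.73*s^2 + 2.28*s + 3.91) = 3.22*s^4 + 2.56*s^3 - 1.17*s^2 - 2.11*s - 3.52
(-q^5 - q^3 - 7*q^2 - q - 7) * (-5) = 5*q^5 + 5*q^3 + 35*q^2 + 5*q + 35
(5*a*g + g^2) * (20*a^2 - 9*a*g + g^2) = 100*a^3*g - 25*a^2*g^2 - 4*a*g^3 + g^4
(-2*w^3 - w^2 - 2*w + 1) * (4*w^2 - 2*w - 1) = -8*w^5 - 4*w^3 + 9*w^2 - 1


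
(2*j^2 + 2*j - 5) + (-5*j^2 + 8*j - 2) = -3*j^2 + 10*j - 7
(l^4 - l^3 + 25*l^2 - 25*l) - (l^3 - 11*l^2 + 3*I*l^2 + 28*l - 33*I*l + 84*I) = l^4 - 2*l^3 + 36*l^2 - 3*I*l^2 - 53*l + 33*I*l - 84*I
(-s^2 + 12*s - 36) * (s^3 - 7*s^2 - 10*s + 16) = -s^5 + 19*s^4 - 110*s^3 + 116*s^2 + 552*s - 576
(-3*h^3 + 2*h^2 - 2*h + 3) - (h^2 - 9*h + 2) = -3*h^3 + h^2 + 7*h + 1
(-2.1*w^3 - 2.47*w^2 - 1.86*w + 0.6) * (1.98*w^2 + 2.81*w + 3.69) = -4.158*w^5 - 10.7916*w^4 - 18.3725*w^3 - 13.1529*w^2 - 5.1774*w + 2.214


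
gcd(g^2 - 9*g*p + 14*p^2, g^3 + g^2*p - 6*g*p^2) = -g + 2*p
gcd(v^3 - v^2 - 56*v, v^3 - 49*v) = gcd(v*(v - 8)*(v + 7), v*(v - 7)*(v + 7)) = v^2 + 7*v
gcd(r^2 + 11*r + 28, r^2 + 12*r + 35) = r + 7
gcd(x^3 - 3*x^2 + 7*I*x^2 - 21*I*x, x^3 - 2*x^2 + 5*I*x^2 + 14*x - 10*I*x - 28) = x + 7*I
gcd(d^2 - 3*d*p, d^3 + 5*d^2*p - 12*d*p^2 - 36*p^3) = -d + 3*p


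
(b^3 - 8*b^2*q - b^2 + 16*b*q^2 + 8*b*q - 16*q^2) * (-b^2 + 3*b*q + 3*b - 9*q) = -b^5 + 11*b^4*q + 4*b^4 - 40*b^3*q^2 - 44*b^3*q - 3*b^3 + 48*b^2*q^3 + 160*b^2*q^2 + 33*b^2*q - 192*b*q^3 - 120*b*q^2 + 144*q^3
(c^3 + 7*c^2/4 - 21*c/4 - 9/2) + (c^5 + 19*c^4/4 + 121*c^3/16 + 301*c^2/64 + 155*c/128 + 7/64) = c^5 + 19*c^4/4 + 137*c^3/16 + 413*c^2/64 - 517*c/128 - 281/64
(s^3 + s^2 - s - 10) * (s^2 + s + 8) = s^5 + 2*s^4 + 8*s^3 - 3*s^2 - 18*s - 80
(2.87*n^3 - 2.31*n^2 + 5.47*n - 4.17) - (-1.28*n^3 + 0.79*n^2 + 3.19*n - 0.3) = 4.15*n^3 - 3.1*n^2 + 2.28*n - 3.87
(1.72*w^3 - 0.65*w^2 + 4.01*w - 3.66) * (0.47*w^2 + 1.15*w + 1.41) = 0.8084*w^5 + 1.6725*w^4 + 3.5624*w^3 + 1.9748*w^2 + 1.4451*w - 5.1606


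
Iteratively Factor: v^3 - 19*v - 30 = (v + 2)*(v^2 - 2*v - 15) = (v - 5)*(v + 2)*(v + 3)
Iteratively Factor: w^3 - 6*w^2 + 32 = (w - 4)*(w^2 - 2*w - 8) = (w - 4)*(w + 2)*(w - 4)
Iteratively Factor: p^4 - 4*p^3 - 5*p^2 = (p)*(p^3 - 4*p^2 - 5*p) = p*(p + 1)*(p^2 - 5*p) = p^2*(p + 1)*(p - 5)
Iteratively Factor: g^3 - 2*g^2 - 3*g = (g)*(g^2 - 2*g - 3) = g*(g - 3)*(g + 1)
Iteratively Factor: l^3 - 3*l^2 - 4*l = (l - 4)*(l^2 + l) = (l - 4)*(l + 1)*(l)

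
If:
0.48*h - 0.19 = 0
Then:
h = 0.40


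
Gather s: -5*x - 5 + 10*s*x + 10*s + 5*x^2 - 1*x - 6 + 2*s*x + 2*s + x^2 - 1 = s*(12*x + 12) + 6*x^2 - 6*x - 12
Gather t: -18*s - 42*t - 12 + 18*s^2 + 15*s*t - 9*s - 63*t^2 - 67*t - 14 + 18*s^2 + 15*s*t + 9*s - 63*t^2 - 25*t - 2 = 36*s^2 - 18*s - 126*t^2 + t*(30*s - 134) - 28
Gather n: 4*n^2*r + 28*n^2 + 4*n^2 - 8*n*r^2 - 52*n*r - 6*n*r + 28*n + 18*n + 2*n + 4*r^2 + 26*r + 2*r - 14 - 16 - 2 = n^2*(4*r + 32) + n*(-8*r^2 - 58*r + 48) + 4*r^2 + 28*r - 32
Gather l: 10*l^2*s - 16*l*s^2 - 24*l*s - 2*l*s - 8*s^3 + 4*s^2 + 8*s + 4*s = 10*l^2*s + l*(-16*s^2 - 26*s) - 8*s^3 + 4*s^2 + 12*s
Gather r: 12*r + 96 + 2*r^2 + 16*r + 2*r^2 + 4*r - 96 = 4*r^2 + 32*r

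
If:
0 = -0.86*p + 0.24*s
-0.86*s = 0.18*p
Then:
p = 0.00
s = 0.00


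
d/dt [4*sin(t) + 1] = 4*cos(t)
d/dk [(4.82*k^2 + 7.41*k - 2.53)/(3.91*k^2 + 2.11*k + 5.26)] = (-18.8029*k^2 + 70.491*k + 44.3149)/(15.2881*k^4 + 16.5002*k^3 + 45.5853*k^2 + 22.1972*k + 27.6676)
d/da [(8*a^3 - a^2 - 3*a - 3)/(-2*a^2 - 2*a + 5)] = (-16*a^4 - 32*a^3 + 116*a^2 - 22*a - 21)/(4*a^4 + 8*a^3 - 16*a^2 - 20*a + 25)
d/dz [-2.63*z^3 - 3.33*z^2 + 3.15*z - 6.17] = -7.89*z^2 - 6.66*z + 3.15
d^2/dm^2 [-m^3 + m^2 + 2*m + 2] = 2 - 6*m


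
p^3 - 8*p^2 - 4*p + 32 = (p - 8)*(p - 2)*(p + 2)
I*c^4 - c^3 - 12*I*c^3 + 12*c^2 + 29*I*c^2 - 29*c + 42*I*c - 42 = (c - 7)*(c - 6)*(c + I)*(I*c + I)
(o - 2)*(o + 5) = o^2 + 3*o - 10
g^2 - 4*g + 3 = (g - 3)*(g - 1)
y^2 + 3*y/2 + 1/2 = (y + 1/2)*(y + 1)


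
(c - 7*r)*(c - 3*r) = c^2 - 10*c*r + 21*r^2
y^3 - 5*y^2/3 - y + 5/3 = (y - 5/3)*(y - 1)*(y + 1)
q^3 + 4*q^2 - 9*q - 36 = (q - 3)*(q + 3)*(q + 4)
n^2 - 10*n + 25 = (n - 5)^2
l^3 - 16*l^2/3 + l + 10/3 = (l - 5)*(l - 1)*(l + 2/3)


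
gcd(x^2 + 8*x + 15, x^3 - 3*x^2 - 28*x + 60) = x + 5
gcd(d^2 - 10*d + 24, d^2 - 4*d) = d - 4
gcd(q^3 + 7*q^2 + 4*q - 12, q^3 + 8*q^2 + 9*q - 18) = q^2 + 5*q - 6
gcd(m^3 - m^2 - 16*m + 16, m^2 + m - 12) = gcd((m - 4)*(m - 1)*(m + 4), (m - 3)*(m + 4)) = m + 4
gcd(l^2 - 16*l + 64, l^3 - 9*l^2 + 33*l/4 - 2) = l - 8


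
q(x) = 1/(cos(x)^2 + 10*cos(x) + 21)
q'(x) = (2*sin(x)*cos(x) + 10*sin(x))/(cos(x)^2 + 10*cos(x) + 21)^2 = 2*(cos(x) + 5)*sin(x)/(cos(x)^2 + 10*cos(x) + 21)^2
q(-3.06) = 0.08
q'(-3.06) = -0.00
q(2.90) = 0.08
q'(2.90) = 0.01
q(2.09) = 0.06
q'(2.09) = 0.03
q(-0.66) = 0.03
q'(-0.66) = -0.01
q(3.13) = 0.08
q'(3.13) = 0.00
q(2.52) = 0.07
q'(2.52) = 0.03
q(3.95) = 0.07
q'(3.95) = -0.03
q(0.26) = 0.03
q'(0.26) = 0.00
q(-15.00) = 0.07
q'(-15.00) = -0.03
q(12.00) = 0.03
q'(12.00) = -0.00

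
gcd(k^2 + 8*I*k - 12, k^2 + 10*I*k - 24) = k + 6*I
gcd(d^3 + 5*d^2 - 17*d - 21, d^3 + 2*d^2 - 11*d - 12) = d^2 - 2*d - 3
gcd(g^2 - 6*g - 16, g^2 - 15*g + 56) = g - 8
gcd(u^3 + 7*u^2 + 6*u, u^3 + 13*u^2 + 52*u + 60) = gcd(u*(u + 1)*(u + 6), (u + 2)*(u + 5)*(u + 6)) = u + 6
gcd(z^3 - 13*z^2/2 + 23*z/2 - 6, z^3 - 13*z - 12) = z - 4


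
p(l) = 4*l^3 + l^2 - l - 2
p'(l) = 12*l^2 + 2*l - 1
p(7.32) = 1613.16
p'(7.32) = 656.63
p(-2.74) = -74.04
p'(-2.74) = 83.61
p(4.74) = 441.71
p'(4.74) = 278.09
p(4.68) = 425.24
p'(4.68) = 271.19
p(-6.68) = -1143.01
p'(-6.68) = 521.11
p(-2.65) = -66.77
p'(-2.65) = 77.97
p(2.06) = 35.15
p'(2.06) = 54.04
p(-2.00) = -28.00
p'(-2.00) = 43.00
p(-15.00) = -13262.00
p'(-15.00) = 2669.00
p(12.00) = 7042.00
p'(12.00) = 1751.00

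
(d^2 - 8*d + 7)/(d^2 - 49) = (d - 1)/(d + 7)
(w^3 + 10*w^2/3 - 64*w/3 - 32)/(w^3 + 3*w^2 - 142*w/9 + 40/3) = 3*(3*w^2 - 8*w - 16)/(9*w^2 - 27*w + 20)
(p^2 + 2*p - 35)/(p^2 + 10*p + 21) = (p - 5)/(p + 3)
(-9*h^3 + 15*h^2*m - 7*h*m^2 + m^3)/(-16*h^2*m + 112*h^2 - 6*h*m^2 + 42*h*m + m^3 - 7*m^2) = (9*h^3 - 15*h^2*m + 7*h*m^2 - m^3)/(16*h^2*m - 112*h^2 + 6*h*m^2 - 42*h*m - m^3 + 7*m^2)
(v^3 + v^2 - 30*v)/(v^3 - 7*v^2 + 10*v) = (v + 6)/(v - 2)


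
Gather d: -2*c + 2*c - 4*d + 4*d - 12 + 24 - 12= 0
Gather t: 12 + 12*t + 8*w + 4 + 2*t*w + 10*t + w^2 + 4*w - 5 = t*(2*w + 22) + w^2 + 12*w + 11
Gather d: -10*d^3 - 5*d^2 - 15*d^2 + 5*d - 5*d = -10*d^3 - 20*d^2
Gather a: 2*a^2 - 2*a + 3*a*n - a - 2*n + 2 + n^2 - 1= 2*a^2 + a*(3*n - 3) + n^2 - 2*n + 1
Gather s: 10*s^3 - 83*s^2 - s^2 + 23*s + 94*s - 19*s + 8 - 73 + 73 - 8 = 10*s^3 - 84*s^2 + 98*s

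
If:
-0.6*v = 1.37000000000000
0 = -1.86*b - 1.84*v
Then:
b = 2.26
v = -2.28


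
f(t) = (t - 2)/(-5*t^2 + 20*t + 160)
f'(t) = (t - 2)*(10*t - 20)/(-5*t^2 + 20*t + 160)^2 + 1/(-5*t^2 + 20*t + 160)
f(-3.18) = -0.11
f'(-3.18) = 0.15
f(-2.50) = -0.06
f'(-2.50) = 0.05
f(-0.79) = -0.02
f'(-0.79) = 0.01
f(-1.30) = -0.03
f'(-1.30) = 0.01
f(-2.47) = -0.06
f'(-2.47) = 0.04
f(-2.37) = -0.05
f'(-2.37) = 0.04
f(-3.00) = -0.09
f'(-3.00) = 0.10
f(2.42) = 0.00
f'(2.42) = 0.01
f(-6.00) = 0.06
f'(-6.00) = 0.03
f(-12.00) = 0.02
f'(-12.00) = 0.00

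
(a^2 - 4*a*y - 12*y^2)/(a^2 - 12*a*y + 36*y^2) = (-a - 2*y)/(-a + 6*y)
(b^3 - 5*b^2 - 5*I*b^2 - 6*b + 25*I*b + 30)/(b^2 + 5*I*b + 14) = (b^2 - b*(5 + 3*I) + 15*I)/(b + 7*I)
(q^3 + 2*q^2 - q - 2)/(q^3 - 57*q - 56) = (q^2 + q - 2)/(q^2 - q - 56)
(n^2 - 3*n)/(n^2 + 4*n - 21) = n/(n + 7)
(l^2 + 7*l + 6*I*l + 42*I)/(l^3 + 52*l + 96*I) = (l + 7)/(l^2 - 6*I*l + 16)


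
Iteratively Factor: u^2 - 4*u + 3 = (u - 1)*(u - 3)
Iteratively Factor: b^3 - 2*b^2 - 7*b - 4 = (b + 1)*(b^2 - 3*b - 4) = (b - 4)*(b + 1)*(b + 1)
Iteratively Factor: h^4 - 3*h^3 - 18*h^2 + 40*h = (h - 2)*(h^3 - h^2 - 20*h) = (h - 5)*(h - 2)*(h^2 + 4*h) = h*(h - 5)*(h - 2)*(h + 4)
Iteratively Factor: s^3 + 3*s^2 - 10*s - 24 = (s + 2)*(s^2 + s - 12) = (s - 3)*(s + 2)*(s + 4)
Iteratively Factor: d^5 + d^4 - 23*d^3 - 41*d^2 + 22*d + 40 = (d - 1)*(d^4 + 2*d^3 - 21*d^2 - 62*d - 40) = (d - 1)*(d + 4)*(d^3 - 2*d^2 - 13*d - 10) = (d - 1)*(d + 2)*(d + 4)*(d^2 - 4*d - 5) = (d - 5)*(d - 1)*(d + 2)*(d + 4)*(d + 1)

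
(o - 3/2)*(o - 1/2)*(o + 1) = o^3 - o^2 - 5*o/4 + 3/4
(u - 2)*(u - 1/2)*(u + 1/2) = u^3 - 2*u^2 - u/4 + 1/2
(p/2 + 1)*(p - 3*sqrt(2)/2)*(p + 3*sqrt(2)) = p^3/2 + p^2 + 3*sqrt(2)*p^2/4 - 9*p/2 + 3*sqrt(2)*p/2 - 9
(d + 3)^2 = d^2 + 6*d + 9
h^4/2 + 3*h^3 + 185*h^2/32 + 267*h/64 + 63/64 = (h/2 + 1/4)*(h + 3/4)*(h + 7/4)*(h + 3)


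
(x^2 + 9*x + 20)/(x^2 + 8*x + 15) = (x + 4)/(x + 3)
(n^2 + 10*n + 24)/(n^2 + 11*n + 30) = (n + 4)/(n + 5)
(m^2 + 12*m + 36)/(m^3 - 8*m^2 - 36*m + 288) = (m + 6)/(m^2 - 14*m + 48)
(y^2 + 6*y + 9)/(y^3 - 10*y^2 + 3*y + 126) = (y + 3)/(y^2 - 13*y + 42)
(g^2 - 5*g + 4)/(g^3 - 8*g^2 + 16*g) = (g - 1)/(g*(g - 4))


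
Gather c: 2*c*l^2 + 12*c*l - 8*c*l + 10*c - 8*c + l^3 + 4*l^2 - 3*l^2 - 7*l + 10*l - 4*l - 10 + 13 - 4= c*(2*l^2 + 4*l + 2) + l^3 + l^2 - l - 1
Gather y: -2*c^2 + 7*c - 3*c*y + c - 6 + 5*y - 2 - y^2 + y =-2*c^2 + 8*c - y^2 + y*(6 - 3*c) - 8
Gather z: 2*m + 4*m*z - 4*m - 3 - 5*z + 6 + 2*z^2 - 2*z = -2*m + 2*z^2 + z*(4*m - 7) + 3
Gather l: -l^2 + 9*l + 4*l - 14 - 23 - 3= -l^2 + 13*l - 40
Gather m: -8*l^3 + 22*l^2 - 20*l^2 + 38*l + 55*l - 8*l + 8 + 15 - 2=-8*l^3 + 2*l^2 + 85*l + 21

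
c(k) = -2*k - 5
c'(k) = -2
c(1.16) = -7.32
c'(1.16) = -2.00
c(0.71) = -6.42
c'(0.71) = -2.00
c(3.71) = -12.42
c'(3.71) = -2.00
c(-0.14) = -4.72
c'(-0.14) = -2.00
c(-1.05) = -2.90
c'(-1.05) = -2.00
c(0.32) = -5.64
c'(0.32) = -2.00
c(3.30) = -11.60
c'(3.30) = -2.00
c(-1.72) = -1.56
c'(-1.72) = -2.00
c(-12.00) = 19.00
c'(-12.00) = -2.00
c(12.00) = -29.00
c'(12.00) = -2.00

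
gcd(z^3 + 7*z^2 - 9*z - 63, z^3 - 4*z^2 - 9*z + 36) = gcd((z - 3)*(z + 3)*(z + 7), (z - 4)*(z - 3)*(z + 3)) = z^2 - 9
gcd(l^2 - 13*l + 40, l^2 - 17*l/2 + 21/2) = 1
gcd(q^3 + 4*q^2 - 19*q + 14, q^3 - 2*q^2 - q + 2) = q^2 - 3*q + 2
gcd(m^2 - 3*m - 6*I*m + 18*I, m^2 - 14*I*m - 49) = 1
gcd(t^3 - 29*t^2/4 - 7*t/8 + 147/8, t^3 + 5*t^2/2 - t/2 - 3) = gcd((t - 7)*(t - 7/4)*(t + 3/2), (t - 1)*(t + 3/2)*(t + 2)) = t + 3/2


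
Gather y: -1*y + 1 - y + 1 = 2 - 2*y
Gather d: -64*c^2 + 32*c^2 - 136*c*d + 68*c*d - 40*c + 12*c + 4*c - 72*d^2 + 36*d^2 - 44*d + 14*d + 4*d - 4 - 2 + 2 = -32*c^2 - 24*c - 36*d^2 + d*(-68*c - 26) - 4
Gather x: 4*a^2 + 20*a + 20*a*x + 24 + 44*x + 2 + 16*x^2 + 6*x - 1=4*a^2 + 20*a + 16*x^2 + x*(20*a + 50) + 25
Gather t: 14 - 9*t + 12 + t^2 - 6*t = t^2 - 15*t + 26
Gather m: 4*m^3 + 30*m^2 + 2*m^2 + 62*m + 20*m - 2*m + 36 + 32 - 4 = 4*m^3 + 32*m^2 + 80*m + 64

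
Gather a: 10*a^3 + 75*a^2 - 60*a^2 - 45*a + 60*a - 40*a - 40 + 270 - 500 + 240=10*a^3 + 15*a^2 - 25*a - 30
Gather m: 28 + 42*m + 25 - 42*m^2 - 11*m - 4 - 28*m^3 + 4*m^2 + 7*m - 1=-28*m^3 - 38*m^2 + 38*m + 48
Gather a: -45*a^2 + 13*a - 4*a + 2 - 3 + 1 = -45*a^2 + 9*a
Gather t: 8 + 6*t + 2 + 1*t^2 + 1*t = t^2 + 7*t + 10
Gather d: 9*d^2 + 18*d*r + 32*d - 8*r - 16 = 9*d^2 + d*(18*r + 32) - 8*r - 16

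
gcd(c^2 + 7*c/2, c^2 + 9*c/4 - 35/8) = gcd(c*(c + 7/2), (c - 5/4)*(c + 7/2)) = c + 7/2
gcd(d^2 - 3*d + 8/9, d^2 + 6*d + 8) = 1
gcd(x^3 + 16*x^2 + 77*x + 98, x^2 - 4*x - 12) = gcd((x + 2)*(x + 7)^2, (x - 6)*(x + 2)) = x + 2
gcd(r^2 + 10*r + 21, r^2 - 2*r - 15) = r + 3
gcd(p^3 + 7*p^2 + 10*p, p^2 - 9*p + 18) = 1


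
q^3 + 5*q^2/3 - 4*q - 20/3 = (q - 2)*(q + 5/3)*(q + 2)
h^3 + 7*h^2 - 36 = (h - 2)*(h + 3)*(h + 6)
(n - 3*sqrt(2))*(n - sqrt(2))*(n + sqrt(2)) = n^3 - 3*sqrt(2)*n^2 - 2*n + 6*sqrt(2)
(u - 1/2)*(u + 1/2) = u^2 - 1/4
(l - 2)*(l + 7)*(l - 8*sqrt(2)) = l^3 - 8*sqrt(2)*l^2 + 5*l^2 - 40*sqrt(2)*l - 14*l + 112*sqrt(2)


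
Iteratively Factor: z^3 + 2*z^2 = (z)*(z^2 + 2*z) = z*(z + 2)*(z)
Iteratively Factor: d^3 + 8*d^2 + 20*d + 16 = (d + 2)*(d^2 + 6*d + 8) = (d + 2)*(d + 4)*(d + 2)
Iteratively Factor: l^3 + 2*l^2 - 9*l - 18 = (l + 3)*(l^2 - l - 6) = (l - 3)*(l + 3)*(l + 2)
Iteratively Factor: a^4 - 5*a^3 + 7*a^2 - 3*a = (a)*(a^3 - 5*a^2 + 7*a - 3) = a*(a - 3)*(a^2 - 2*a + 1) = a*(a - 3)*(a - 1)*(a - 1)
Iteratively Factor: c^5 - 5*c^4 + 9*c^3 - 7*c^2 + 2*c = (c - 2)*(c^4 - 3*c^3 + 3*c^2 - c) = (c - 2)*(c - 1)*(c^3 - 2*c^2 + c) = (c - 2)*(c - 1)^2*(c^2 - c) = (c - 2)*(c - 1)^3*(c)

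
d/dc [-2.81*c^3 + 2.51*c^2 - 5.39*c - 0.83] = -8.43*c^2 + 5.02*c - 5.39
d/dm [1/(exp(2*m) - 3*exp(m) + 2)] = (3 - 2*exp(m))*exp(m)/(exp(2*m) - 3*exp(m) + 2)^2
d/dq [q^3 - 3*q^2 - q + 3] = 3*q^2 - 6*q - 1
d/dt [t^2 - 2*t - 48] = 2*t - 2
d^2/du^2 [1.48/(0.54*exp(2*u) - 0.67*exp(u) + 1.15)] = ((0.9916 - 3.1968*exp(u))*(0.54*exp(2*u) - 0.67*exp(u) + 1.15) + 1.48*(1.08*exp(u) - 0.67)*(2.16*exp(u) - 1.34)*exp(u))*exp(u)/(0.54*exp(2*u) - 0.67*exp(u) + 1.15)^3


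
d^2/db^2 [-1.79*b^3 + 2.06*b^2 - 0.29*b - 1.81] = 4.12 - 10.74*b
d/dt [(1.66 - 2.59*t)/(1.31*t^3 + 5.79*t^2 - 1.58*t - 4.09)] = (6.7858*t^3 + 8.4723*t^2 - 19.2228*t + 13.2159)/(1.7161*t^6 + 15.1698*t^5 + 29.3845*t^4 - 29.0122*t^3 - 44.8658*t^2 + 12.9244*t + 16.7281)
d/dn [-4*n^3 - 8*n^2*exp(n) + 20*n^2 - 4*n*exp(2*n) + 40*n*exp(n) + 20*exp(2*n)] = -8*n^2*exp(n) - 12*n^2 - 8*n*exp(2*n) + 24*n*exp(n) + 40*n + 36*exp(2*n) + 40*exp(n)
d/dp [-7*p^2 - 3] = -14*p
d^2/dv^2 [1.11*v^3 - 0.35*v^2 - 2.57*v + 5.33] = 6.66*v - 0.7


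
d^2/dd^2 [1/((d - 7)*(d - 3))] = 2*((d - 7)^2 + (d - 7)*(d - 3) + (d - 3)^2)/((d - 7)^3*(d - 3)^3)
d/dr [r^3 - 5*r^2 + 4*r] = 3*r^2 - 10*r + 4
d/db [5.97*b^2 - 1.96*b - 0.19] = 11.94*b - 1.96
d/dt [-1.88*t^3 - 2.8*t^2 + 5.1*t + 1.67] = -5.64*t^2 - 5.6*t + 5.1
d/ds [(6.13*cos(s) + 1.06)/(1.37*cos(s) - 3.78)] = 24.6236*sin(s)/(1.37*cos(s) - 3.78)^2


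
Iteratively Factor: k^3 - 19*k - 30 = (k + 2)*(k^2 - 2*k - 15) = (k - 5)*(k + 2)*(k + 3)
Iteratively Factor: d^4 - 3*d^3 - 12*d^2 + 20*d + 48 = (d + 2)*(d^3 - 5*d^2 - 2*d + 24) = (d + 2)^2*(d^2 - 7*d + 12) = (d - 3)*(d + 2)^2*(d - 4)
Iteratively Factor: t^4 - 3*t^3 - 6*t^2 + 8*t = (t + 2)*(t^3 - 5*t^2 + 4*t) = (t - 4)*(t + 2)*(t^2 - t) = (t - 4)*(t - 1)*(t + 2)*(t)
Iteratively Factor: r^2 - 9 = (r - 3)*(r + 3)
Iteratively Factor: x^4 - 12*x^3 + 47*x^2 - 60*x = (x)*(x^3 - 12*x^2 + 47*x - 60) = x*(x - 3)*(x^2 - 9*x + 20) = x*(x - 4)*(x - 3)*(x - 5)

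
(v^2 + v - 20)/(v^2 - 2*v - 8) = (v + 5)/(v + 2)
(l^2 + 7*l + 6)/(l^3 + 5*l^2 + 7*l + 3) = (l + 6)/(l^2 + 4*l + 3)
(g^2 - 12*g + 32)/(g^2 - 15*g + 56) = (g - 4)/(g - 7)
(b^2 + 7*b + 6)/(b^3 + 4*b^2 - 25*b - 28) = (b + 6)/(b^2 + 3*b - 28)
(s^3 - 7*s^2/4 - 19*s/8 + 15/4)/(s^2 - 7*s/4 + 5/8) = (2*s^2 - s - 6)/(2*s - 1)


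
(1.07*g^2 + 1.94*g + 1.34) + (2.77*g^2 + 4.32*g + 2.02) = 3.84*g^2 + 6.26*g + 3.36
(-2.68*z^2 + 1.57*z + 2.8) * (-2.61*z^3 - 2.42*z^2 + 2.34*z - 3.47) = 6.9948*z^5 + 2.3879*z^4 - 17.3786*z^3 + 6.1974*z^2 + 1.1041*z - 9.716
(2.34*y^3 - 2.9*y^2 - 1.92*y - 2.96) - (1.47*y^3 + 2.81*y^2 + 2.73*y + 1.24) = 0.87*y^3 - 5.71*y^2 - 4.65*y - 4.2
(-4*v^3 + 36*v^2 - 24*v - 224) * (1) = -4*v^3 + 36*v^2 - 24*v - 224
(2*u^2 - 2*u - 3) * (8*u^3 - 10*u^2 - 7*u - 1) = 16*u^5 - 36*u^4 - 18*u^3 + 42*u^2 + 23*u + 3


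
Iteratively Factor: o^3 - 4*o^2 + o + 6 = (o - 3)*(o^2 - o - 2) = (o - 3)*(o + 1)*(o - 2)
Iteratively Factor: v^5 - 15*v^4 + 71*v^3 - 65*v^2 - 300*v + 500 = (v - 2)*(v^4 - 13*v^3 + 45*v^2 + 25*v - 250) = (v - 5)*(v - 2)*(v^3 - 8*v^2 + 5*v + 50) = (v - 5)^2*(v - 2)*(v^2 - 3*v - 10) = (v - 5)^3*(v - 2)*(v + 2)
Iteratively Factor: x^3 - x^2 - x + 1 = (x - 1)*(x^2 - 1) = (x - 1)^2*(x + 1)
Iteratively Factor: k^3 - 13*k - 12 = (k - 4)*(k^2 + 4*k + 3) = (k - 4)*(k + 3)*(k + 1)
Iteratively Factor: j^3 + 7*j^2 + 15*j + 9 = (j + 3)*(j^2 + 4*j + 3) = (j + 1)*(j + 3)*(j + 3)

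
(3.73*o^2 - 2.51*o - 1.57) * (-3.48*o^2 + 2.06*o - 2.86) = -12.9804*o^4 + 16.4186*o^3 - 10.3748*o^2 + 3.9444*o + 4.4902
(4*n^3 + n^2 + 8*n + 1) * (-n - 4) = -4*n^4 - 17*n^3 - 12*n^2 - 33*n - 4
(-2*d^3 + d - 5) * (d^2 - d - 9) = -2*d^5 + 2*d^4 + 19*d^3 - 6*d^2 - 4*d + 45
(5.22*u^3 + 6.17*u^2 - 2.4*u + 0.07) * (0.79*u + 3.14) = 4.1238*u^4 + 21.2651*u^3 + 17.4778*u^2 - 7.4807*u + 0.2198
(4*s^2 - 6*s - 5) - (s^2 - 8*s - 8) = 3*s^2 + 2*s + 3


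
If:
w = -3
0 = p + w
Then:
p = 3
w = -3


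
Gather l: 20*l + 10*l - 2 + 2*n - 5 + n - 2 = 30*l + 3*n - 9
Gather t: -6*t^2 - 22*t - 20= -6*t^2 - 22*t - 20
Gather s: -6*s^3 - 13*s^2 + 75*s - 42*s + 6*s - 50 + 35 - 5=-6*s^3 - 13*s^2 + 39*s - 20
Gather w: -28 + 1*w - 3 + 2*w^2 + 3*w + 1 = 2*w^2 + 4*w - 30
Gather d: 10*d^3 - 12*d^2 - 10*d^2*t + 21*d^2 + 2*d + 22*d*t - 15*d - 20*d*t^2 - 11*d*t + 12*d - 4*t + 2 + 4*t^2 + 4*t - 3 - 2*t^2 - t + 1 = 10*d^3 + d^2*(9 - 10*t) + d*(-20*t^2 + 11*t - 1) + 2*t^2 - t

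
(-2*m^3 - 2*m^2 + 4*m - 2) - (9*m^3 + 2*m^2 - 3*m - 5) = -11*m^3 - 4*m^2 + 7*m + 3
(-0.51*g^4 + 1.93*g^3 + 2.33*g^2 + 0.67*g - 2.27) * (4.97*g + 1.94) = -2.5347*g^5 + 8.6027*g^4 + 15.3243*g^3 + 7.8501*g^2 - 9.9821*g - 4.4038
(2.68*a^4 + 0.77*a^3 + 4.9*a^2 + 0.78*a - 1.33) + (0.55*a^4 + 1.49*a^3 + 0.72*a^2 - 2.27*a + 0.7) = 3.23*a^4 + 2.26*a^3 + 5.62*a^2 - 1.49*a - 0.63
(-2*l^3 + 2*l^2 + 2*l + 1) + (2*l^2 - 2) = -2*l^3 + 4*l^2 + 2*l - 1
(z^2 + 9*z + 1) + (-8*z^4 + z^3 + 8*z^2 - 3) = -8*z^4 + z^3 + 9*z^2 + 9*z - 2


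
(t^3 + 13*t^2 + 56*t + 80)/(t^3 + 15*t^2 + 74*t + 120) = (t + 4)/(t + 6)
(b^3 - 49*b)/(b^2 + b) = (b^2 - 49)/(b + 1)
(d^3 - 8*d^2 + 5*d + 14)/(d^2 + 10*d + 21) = (d^3 - 8*d^2 + 5*d + 14)/(d^2 + 10*d + 21)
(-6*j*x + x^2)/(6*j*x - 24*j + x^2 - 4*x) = x*(-6*j + x)/(6*j*x - 24*j + x^2 - 4*x)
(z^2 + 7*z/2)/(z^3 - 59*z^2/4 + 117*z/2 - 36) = 2*z*(2*z + 7)/(4*z^3 - 59*z^2 + 234*z - 144)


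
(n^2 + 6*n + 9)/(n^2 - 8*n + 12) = (n^2 + 6*n + 9)/(n^2 - 8*n + 12)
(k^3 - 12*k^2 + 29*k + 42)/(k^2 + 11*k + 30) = (k^3 - 12*k^2 + 29*k + 42)/(k^2 + 11*k + 30)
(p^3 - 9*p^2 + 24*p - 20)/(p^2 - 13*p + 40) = (p^2 - 4*p + 4)/(p - 8)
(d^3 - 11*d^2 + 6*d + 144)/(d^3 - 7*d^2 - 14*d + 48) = (d - 6)/(d - 2)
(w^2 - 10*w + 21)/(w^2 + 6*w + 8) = (w^2 - 10*w + 21)/(w^2 + 6*w + 8)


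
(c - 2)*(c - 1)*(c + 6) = c^3 + 3*c^2 - 16*c + 12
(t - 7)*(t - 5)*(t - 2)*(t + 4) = t^4 - 10*t^3 + 3*t^2 + 166*t - 280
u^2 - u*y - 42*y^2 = (u - 7*y)*(u + 6*y)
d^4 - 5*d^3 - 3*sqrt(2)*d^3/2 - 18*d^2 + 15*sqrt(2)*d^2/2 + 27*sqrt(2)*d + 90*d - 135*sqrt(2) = (d - 5)*(d - 3*sqrt(2))*(d - 3*sqrt(2)/2)*(d + 3*sqrt(2))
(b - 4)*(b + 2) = b^2 - 2*b - 8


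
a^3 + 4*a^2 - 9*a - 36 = (a - 3)*(a + 3)*(a + 4)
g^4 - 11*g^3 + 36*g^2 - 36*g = g*(g - 6)*(g - 3)*(g - 2)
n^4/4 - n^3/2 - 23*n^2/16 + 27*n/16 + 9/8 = (n/4 + 1/2)*(n - 3)*(n - 3/2)*(n + 1/2)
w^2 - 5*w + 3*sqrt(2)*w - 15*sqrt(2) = (w - 5)*(w + 3*sqrt(2))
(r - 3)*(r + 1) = r^2 - 2*r - 3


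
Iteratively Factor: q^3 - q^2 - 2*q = (q - 2)*(q^2 + q) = q*(q - 2)*(q + 1)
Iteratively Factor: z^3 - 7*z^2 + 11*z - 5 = (z - 1)*(z^2 - 6*z + 5) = (z - 5)*(z - 1)*(z - 1)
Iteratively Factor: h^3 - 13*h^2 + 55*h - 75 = (h - 5)*(h^2 - 8*h + 15) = (h - 5)^2*(h - 3)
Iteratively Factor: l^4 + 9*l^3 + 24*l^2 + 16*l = (l)*(l^3 + 9*l^2 + 24*l + 16) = l*(l + 4)*(l^2 + 5*l + 4) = l*(l + 4)^2*(l + 1)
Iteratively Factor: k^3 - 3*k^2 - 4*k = (k + 1)*(k^2 - 4*k) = k*(k + 1)*(k - 4)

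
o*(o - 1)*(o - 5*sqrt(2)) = o^3 - 5*sqrt(2)*o^2 - o^2 + 5*sqrt(2)*o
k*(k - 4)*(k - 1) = k^3 - 5*k^2 + 4*k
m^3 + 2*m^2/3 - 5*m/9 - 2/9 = (m - 2/3)*(m + 1/3)*(m + 1)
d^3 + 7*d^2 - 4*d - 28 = (d - 2)*(d + 2)*(d + 7)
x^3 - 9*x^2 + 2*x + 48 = (x - 8)*(x - 3)*(x + 2)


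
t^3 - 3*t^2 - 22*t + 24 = (t - 6)*(t - 1)*(t + 4)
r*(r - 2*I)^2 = r^3 - 4*I*r^2 - 4*r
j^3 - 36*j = j*(j - 6)*(j + 6)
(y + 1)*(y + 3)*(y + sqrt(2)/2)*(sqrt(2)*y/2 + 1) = sqrt(2)*y^4/2 + 3*y^3/2 + 2*sqrt(2)*y^3 + 2*sqrt(2)*y^2 + 6*y^2 + 2*sqrt(2)*y + 9*y/2 + 3*sqrt(2)/2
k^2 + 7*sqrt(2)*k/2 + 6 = (k + 3*sqrt(2)/2)*(k + 2*sqrt(2))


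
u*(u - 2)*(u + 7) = u^3 + 5*u^2 - 14*u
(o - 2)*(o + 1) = o^2 - o - 2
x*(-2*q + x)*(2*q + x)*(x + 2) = -4*q^2*x^2 - 8*q^2*x + x^4 + 2*x^3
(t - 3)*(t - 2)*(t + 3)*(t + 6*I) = t^4 - 2*t^3 + 6*I*t^3 - 9*t^2 - 12*I*t^2 + 18*t - 54*I*t + 108*I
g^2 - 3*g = g*(g - 3)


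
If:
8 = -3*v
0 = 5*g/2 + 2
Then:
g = -4/5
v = -8/3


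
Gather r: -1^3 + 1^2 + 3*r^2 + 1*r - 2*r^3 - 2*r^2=-2*r^3 + r^2 + r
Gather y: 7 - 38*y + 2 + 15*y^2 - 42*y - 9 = 15*y^2 - 80*y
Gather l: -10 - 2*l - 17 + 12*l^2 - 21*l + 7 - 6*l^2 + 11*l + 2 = 6*l^2 - 12*l - 18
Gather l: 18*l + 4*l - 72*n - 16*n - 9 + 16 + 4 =22*l - 88*n + 11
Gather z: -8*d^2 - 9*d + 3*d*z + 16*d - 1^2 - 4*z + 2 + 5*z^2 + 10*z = -8*d^2 + 7*d + 5*z^2 + z*(3*d + 6) + 1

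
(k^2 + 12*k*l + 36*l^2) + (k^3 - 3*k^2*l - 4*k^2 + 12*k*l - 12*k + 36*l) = k^3 - 3*k^2*l - 3*k^2 + 24*k*l - 12*k + 36*l^2 + 36*l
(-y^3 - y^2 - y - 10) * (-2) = 2*y^3 + 2*y^2 + 2*y + 20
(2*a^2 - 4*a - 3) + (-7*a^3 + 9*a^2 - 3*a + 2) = -7*a^3 + 11*a^2 - 7*a - 1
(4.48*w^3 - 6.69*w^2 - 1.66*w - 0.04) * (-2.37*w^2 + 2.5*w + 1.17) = -10.6176*w^5 + 27.0553*w^4 - 7.5492*w^3 - 11.8825*w^2 - 2.0422*w - 0.0468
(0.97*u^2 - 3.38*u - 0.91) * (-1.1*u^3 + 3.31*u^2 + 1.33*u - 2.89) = -1.067*u^5 + 6.9287*u^4 - 8.8967*u^3 - 10.3108*u^2 + 8.5579*u + 2.6299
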